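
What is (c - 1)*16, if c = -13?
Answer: -224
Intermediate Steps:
(c - 1)*16 = (-13 - 1)*16 = -14*16 = -224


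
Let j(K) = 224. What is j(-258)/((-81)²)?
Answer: 224/6561 ≈ 0.034141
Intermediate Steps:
j(-258)/((-81)²) = 224/((-81)²) = 224/6561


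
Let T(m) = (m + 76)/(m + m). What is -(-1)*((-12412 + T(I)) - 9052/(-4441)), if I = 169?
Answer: -18626984275/1501058 ≈ -12409.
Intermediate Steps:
T(m) = (76 + m)/(2*m) (T(m) = (76 + m)/((2*m)) = (76 + m)*(1/(2*m)) = (76 + m)/(2*m))
-(-1)*((-12412 + T(I)) - 9052/(-4441)) = -(-1)*((-12412 + (½)*(76 + 169)/169) - 9052/(-4441)) = -(-1)*((-12412 + (½)*(1/169)*245) - 9052*(-1/4441)) = -(-1)*((-12412 + 245/338) + 9052/4441) = -(-1)*(-4195011/338 + 9052/4441) = -(-1)*(-18626984275)/1501058 = -1*18626984275/1501058 = -18626984275/1501058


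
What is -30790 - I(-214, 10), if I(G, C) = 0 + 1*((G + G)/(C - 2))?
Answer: -61473/2 ≈ -30737.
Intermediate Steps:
I(G, C) = 2*G/(-2 + C) (I(G, C) = 0 + 1*((2*G)/(-2 + C)) = 0 + 1*(2*G/(-2 + C)) = 0 + 2*G/(-2 + C) = 2*G/(-2 + C))
-30790 - I(-214, 10) = -30790 - 2*(-214)/(-2 + 10) = -30790 - 2*(-214)/8 = -30790 - 1*(-107/2) = -30790 + 107/2 = -61473/2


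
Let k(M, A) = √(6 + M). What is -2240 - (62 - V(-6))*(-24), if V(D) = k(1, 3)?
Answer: -752 - 24*√7 ≈ -815.50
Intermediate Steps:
V(D) = √7 (V(D) = √(6 + 1) = √7)
-2240 - (62 - V(-6))*(-24) = -2240 - (62 - √7)*(-24) = -2240 - (-1488 + 24*√7) = -2240 + (1488 - 24*√7) = -752 - 24*√7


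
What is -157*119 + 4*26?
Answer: -18579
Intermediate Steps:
-157*119 + 4*26 = -18683 + 104 = -18579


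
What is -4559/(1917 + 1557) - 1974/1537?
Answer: -13864859/5339538 ≈ -2.5966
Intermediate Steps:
-4559/(1917 + 1557) - 1974/1537 = -4559/3474 - 1974*1/1537 = -4559*1/3474 - 1974/1537 = -4559/3474 - 1974/1537 = -13864859/5339538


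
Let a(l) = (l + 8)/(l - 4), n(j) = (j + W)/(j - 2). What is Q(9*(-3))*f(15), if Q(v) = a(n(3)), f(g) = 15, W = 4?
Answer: 75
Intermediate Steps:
n(j) = (4 + j)/(-2 + j) (n(j) = (j + 4)/(j - 2) = (4 + j)/(-2 + j))
a(l) = (8 + l)/(-4 + l)
Q(v) = 5 (Q(v) = (8 + (4 + 3)/(-2 + 3))/(-4 + (4 + 3)/(-2 + 3)) = (8 + 7/1)/(-4 + 7/1) = (8 + 1*7)/(-4 + 1*7) = (8 + 7)/(-4 + 7) = 15/3 = (1/3)*15 = 5)
Q(9*(-3))*f(15) = 5*15 = 75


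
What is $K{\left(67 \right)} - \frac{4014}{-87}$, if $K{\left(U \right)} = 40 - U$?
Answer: $\frac{555}{29} \approx 19.138$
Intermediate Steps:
$K{\left(67 \right)} - \frac{4014}{-87} = \left(40 - 67\right) - \frac{4014}{-87} = \left(40 - 67\right) - 4014 \left(- \frac{1}{87}\right) = -27 - - \frac{1338}{29} = -27 + \frac{1338}{29} = \frac{555}{29}$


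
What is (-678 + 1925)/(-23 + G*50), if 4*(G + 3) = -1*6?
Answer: -1247/248 ≈ -5.0282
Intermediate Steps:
G = -9/2 (G = -3 + (-1*6)/4 = -3 + (¼)*(-6) = -3 - 3/2 = -9/2 ≈ -4.5000)
(-678 + 1925)/(-23 + G*50) = (-678 + 1925)/(-23 - 9/2*50) = 1247/(-23 - 225) = 1247/(-248) = 1247*(-1/248) = -1247/248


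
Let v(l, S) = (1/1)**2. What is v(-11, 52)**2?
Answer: 1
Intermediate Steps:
v(l, S) = 1 (v(l, S) = 1**2 = 1)
v(-11, 52)**2 = 1**2 = 1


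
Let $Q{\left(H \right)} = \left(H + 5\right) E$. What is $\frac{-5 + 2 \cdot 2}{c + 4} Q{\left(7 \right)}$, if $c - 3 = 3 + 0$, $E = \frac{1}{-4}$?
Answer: $\frac{3}{10} \approx 0.3$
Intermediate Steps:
$E = - \frac{1}{4} \approx -0.25$
$c = 6$ ($c = 3 + \left(3 + 0\right) = 3 + 3 = 6$)
$Q{\left(H \right)} = - \frac{5}{4} - \frac{H}{4}$ ($Q{\left(H \right)} = \left(H + 5\right) \left(- \frac{1}{4}\right) = \left(5 + H\right) \left(- \frac{1}{4}\right) = - \frac{5}{4} - \frac{H}{4}$)
$\frac{-5 + 2 \cdot 2}{c + 4} Q{\left(7 \right)} = \frac{-5 + 2 \cdot 2}{6 + 4} \left(- \frac{5}{4} - \frac{7}{4}\right) = \frac{-5 + 4}{10} \left(- \frac{5}{4} - \frac{7}{4}\right) = \left(-1\right) \frac{1}{10} \left(-3\right) = \left(- \frac{1}{10}\right) \left(-3\right) = \frac{3}{10}$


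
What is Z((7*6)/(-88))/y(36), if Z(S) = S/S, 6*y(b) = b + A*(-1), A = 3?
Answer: 2/11 ≈ 0.18182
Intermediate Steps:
y(b) = -1/2 + b/6 (y(b) = (b + 3*(-1))/6 = (b - 3)/6 = (-3 + b)/6 = -1/2 + b/6)
Z(S) = 1
Z((7*6)/(-88))/y(36) = 1/(-1/2 + (1/6)*36) = 1/(-1/2 + 6) = 1/(11/2) = 1*(2/11) = 2/11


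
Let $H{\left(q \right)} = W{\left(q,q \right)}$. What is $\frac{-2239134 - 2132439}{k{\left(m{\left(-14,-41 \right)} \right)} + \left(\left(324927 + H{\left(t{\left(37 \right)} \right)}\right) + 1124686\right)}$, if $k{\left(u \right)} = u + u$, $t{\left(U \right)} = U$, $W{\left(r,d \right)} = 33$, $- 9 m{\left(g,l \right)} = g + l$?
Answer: $- \frac{39344157}{13046924} \approx -3.0156$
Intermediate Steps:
$m{\left(g,l \right)} = - \frac{g}{9} - \frac{l}{9}$ ($m{\left(g,l \right)} = - \frac{g + l}{9} = - \frac{g}{9} - \frac{l}{9}$)
$H{\left(q \right)} = 33$
$k{\left(u \right)} = 2 u$
$\frac{-2239134 - 2132439}{k{\left(m{\left(-14,-41 \right)} \right)} + \left(\left(324927 + H{\left(t{\left(37 \right)} \right)}\right) + 1124686\right)} = \frac{-2239134 - 2132439}{2 \left(\left(- \frac{1}{9}\right) \left(-14\right) - - \frac{41}{9}\right) + \left(\left(324927 + 33\right) + 1124686\right)} = - \frac{4371573}{2 \left(\frac{14}{9} + \frac{41}{9}\right) + \left(324960 + 1124686\right)} = - \frac{4371573}{2 \cdot \frac{55}{9} + 1449646} = - \frac{4371573}{\frac{110}{9} + 1449646} = - \frac{4371573}{\frac{13046924}{9}} = \left(-4371573\right) \frac{9}{13046924} = - \frac{39344157}{13046924}$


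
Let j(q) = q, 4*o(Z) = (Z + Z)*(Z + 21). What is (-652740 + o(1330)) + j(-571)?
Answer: 245104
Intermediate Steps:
o(Z) = Z*(21 + Z)/2 (o(Z) = ((Z + Z)*(Z + 21))/4 = ((2*Z)*(21 + Z))/4 = (2*Z*(21 + Z))/4 = Z*(21 + Z)/2)
(-652740 + o(1330)) + j(-571) = (-652740 + (½)*1330*(21 + 1330)) - 571 = (-652740 + (½)*1330*1351) - 571 = (-652740 + 898415) - 571 = 245675 - 571 = 245104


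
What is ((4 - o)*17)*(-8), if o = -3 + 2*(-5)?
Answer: -2312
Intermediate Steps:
o = -13 (o = -3 - 10 = -13)
((4 - o)*17)*(-8) = ((4 - 1*(-13))*17)*(-8) = ((4 + 13)*17)*(-8) = (17*17)*(-8) = 289*(-8) = -2312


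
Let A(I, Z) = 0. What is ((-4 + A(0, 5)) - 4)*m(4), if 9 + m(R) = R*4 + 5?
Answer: -96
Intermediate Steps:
m(R) = -4 + 4*R (m(R) = -9 + (R*4 + 5) = -9 + (4*R + 5) = -9 + (5 + 4*R) = -4 + 4*R)
((-4 + A(0, 5)) - 4)*m(4) = ((-4 + 0) - 4)*(-4 + 4*4) = (-4 - 4)*(-4 + 16) = -8*12 = -96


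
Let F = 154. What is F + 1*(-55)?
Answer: 99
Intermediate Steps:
F + 1*(-55) = 154 + 1*(-55) = 154 - 55 = 99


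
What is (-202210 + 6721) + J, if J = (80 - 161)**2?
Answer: -188928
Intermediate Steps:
J = 6561 (J = (-81)**2 = 6561)
(-202210 + 6721) + J = (-202210 + 6721) + 6561 = -195489 + 6561 = -188928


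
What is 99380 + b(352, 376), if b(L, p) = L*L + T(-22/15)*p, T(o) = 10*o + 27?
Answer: 683764/3 ≈ 2.2792e+5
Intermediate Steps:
T(o) = 27 + 10*o
b(L, p) = L**2 + 37*p/3 (b(L, p) = L*L + (27 + 10*(-22/15))*p = L**2 + (27 + 10*(-22*1/15))*p = L**2 + (27 + 10*(-22/15))*p = L**2 + (27 - 44/3)*p = L**2 + 37*p/3)
99380 + b(352, 376) = 99380 + (352**2 + (37/3)*376) = 99380 + (123904 + 13912/3) = 99380 + 385624/3 = 683764/3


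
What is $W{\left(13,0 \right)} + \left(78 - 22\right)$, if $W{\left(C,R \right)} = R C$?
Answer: $56$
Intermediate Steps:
$W{\left(C,R \right)} = C R$
$W{\left(13,0 \right)} + \left(78 - 22\right) = 13 \cdot 0 + \left(78 - 22\right) = 0 + 56 = 56$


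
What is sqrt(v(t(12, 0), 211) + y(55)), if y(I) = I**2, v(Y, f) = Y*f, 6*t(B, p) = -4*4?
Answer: sqrt(22161)/3 ≈ 49.622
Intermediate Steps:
t(B, p) = -8/3 (t(B, p) = (-4*4)/6 = (1/6)*(-16) = -8/3)
sqrt(v(t(12, 0), 211) + y(55)) = sqrt(-8/3*211 + 55**2) = sqrt(-1688/3 + 3025) = sqrt(7387/3) = sqrt(22161)/3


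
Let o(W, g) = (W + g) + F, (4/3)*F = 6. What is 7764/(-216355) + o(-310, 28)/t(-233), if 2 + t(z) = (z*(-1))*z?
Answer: -240984541/7830752870 ≈ -0.030774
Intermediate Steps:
F = 9/2 (F = (3/4)*6 = 9/2 ≈ 4.5000)
o(W, g) = 9/2 + W + g (o(W, g) = (W + g) + 9/2 = 9/2 + W + g)
t(z) = -2 - z**2 (t(z) = -2 + (z*(-1))*z = -2 + (-z)*z = -2 - z**2)
7764/(-216355) + o(-310, 28)/t(-233) = 7764/(-216355) + (9/2 - 310 + 28)/(-2 - 1*(-233)**2) = 7764*(-1/216355) - 555/(2*(-2 - 1*54289)) = -7764/216355 - 555/(2*(-2 - 54289)) = -7764/216355 - 555/2/(-54291) = -7764/216355 - 555/2*(-1/54291) = -7764/216355 + 185/36194 = -240984541/7830752870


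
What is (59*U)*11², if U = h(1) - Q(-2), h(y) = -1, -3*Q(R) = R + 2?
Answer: -7139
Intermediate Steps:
Q(R) = -⅔ - R/3 (Q(R) = -(R + 2)/3 = -(2 + R)/3 = -⅔ - R/3)
U = -1 (U = -1 - (-⅔ - ⅓*(-2)) = -1 - (-⅔ + ⅔) = -1 - 1*0 = -1 + 0 = -1)
(59*U)*11² = (59*(-1))*11² = -59*121 = -7139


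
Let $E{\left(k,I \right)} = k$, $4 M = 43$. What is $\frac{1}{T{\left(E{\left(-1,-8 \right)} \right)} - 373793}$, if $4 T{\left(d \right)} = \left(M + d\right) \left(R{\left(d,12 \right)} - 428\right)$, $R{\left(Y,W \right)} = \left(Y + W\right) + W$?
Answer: $- \frac{16}{5996483} \approx -2.6682 \cdot 10^{-6}$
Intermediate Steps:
$M = \frac{43}{4}$ ($M = \frac{1}{4} \cdot 43 = \frac{43}{4} \approx 10.75$)
$R{\left(Y,W \right)} = Y + 2 W$ ($R{\left(Y,W \right)} = \left(W + Y\right) + W = Y + 2 W$)
$T{\left(d \right)} = \frac{\left(-404 + d\right) \left(\frac{43}{4} + d\right)}{4}$ ($T{\left(d \right)} = \frac{\left(\frac{43}{4} + d\right) \left(\left(d + 2 \cdot 12\right) - 428\right)}{4} = \frac{\left(\frac{43}{4} + d\right) \left(\left(d + 24\right) - 428\right)}{4} = \frac{\left(\frac{43}{4} + d\right) \left(\left(24 + d\right) - 428\right)}{4} = \frac{\left(\frac{43}{4} + d\right) \left(-404 + d\right)}{4} = \frac{\left(-404 + d\right) \left(\frac{43}{4} + d\right)}{4}$)
$\frac{1}{T{\left(E{\left(-1,-8 \right)} \right)} - 373793} = \frac{1}{\left(- \frac{4343}{4} - - \frac{1573}{16} + \frac{\left(-1\right)^{2}}{4}\right) - 373793} = \frac{1}{\left(- \frac{4343}{4} + \frac{1573}{16} + \frac{1}{4} \cdot 1\right) - 373793} = \frac{1}{\left(- \frac{4343}{4} + \frac{1573}{16} + \frac{1}{4}\right) - 373793} = \frac{1}{- \frac{15795}{16} - 373793} = \frac{1}{- \frac{5996483}{16}} = - \frac{16}{5996483}$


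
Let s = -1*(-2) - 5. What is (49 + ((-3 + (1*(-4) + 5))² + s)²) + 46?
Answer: 96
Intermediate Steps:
s = -3 (s = 2 - 5 = -3)
(49 + ((-3 + (1*(-4) + 5))² + s)²) + 46 = (49 + ((-3 + (1*(-4) + 5))² - 3)²) + 46 = (49 + ((-3 + (-4 + 5))² - 3)²) + 46 = (49 + ((-3 + 1)² - 3)²) + 46 = (49 + ((-2)² - 3)²) + 46 = (49 + (4 - 3)²) + 46 = (49 + 1²) + 46 = (49 + 1) + 46 = 50 + 46 = 96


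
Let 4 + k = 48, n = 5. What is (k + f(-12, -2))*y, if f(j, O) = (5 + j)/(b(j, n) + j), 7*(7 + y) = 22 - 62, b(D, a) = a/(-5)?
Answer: -51531/91 ≈ -566.27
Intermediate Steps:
b(D, a) = -a/5 (b(D, a) = a*(-⅕) = -a/5)
k = 44 (k = -4 + 48 = 44)
y = -89/7 (y = -7 + (22 - 62)/7 = -7 + (⅐)*(-40) = -7 - 40/7 = -89/7 ≈ -12.714)
f(j, O) = (5 + j)/(-1 + j) (f(j, O) = (5 + j)/(-⅕*5 + j) = (5 + j)/(-1 + j))
(k + f(-12, -2))*y = (44 + (5 - 12)/(-1 - 12))*(-89/7) = (44 - 7/(-13))*(-89/7) = (44 - 1/13*(-7))*(-89/7) = (44 + 7/13)*(-89/7) = (579/13)*(-89/7) = -51531/91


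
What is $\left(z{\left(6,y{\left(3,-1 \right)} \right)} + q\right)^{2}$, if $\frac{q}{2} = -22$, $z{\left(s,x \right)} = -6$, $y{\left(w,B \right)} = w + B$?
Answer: $2500$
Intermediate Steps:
$y{\left(w,B \right)} = B + w$
$q = -44$ ($q = 2 \left(-22\right) = -44$)
$\left(z{\left(6,y{\left(3,-1 \right)} \right)} + q\right)^{2} = \left(-6 - 44\right)^{2} = \left(-50\right)^{2} = 2500$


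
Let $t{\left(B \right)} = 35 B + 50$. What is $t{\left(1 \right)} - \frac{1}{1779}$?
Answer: $\frac{151214}{1779} \approx 84.999$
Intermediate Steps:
$t{\left(B \right)} = 50 + 35 B$
$t{\left(1 \right)} - \frac{1}{1779} = \left(50 + 35 \cdot 1\right) - \frac{1}{1779} = \left(50 + 35\right) - \frac{1}{1779} = 85 - \frac{1}{1779} = \frac{151214}{1779}$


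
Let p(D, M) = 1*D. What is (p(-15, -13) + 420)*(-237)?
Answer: -95985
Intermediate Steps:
p(D, M) = D
(p(-15, -13) + 420)*(-237) = (-15 + 420)*(-237) = 405*(-237) = -95985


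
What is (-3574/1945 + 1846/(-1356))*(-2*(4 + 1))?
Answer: 4218407/131871 ≈ 31.989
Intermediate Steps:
(-3574/1945 + 1846/(-1356))*(-2*(4 + 1)) = (-3574*1/1945 + 1846*(-1/1356))*(-2*5) = (-3574/1945 - 923/678)*(-10) = -4218407/1318710*(-10) = 4218407/131871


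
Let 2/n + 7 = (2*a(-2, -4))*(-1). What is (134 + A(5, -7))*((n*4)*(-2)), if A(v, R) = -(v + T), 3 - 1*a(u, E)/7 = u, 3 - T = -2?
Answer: 1984/77 ≈ 25.766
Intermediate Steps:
T = 5 (T = 3 - 1*(-2) = 3 + 2 = 5)
a(u, E) = 21 - 7*u
A(v, R) = -5 - v (A(v, R) = -(v + 5) = -(5 + v) = -5 - v)
n = -2/77 (n = 2/(-7 + (2*(21 - 7*(-2)))*(-1)) = 2/(-7 + (2*(21 + 14))*(-1)) = 2/(-7 + (2*35)*(-1)) = 2/(-7 + 70*(-1)) = 2/(-7 - 70) = 2/(-77) = 2*(-1/77) = -2/77 ≈ -0.025974)
(134 + A(5, -7))*((n*4)*(-2)) = (134 + (-5 - 1*5))*(-2/77*4*(-2)) = (134 + (-5 - 5))*(-8/77*(-2)) = (134 - 10)*(16/77) = 124*(16/77) = 1984/77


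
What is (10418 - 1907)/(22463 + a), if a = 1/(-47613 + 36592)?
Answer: 31266577/82521574 ≈ 0.37889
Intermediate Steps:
a = -1/11021 (a = 1/(-11021) = -1/11021 ≈ -9.0736e-5)
(10418 - 1907)/(22463 + a) = (10418 - 1907)/(22463 - 1/11021) = 8511/(247564722/11021) = 8511*(11021/247564722) = 31266577/82521574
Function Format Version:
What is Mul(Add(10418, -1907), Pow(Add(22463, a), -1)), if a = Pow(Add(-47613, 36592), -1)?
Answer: Rational(31266577, 82521574) ≈ 0.37889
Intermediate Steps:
a = Rational(-1, 11021) (a = Pow(-11021, -1) = Rational(-1, 11021) ≈ -9.0736e-5)
Mul(Add(10418, -1907), Pow(Add(22463, a), -1)) = Mul(Add(10418, -1907), Pow(Add(22463, Rational(-1, 11021)), -1)) = Mul(8511, Pow(Rational(247564722, 11021), -1)) = Mul(8511, Rational(11021, 247564722)) = Rational(31266577, 82521574)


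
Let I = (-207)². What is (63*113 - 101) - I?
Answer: -35831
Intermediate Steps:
I = 42849
(63*113 - 101) - I = (63*113 - 101) - 1*42849 = (7119 - 101) - 42849 = 7018 - 42849 = -35831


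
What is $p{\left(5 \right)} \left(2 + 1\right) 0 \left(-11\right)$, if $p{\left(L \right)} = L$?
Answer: $0$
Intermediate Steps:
$p{\left(5 \right)} \left(2 + 1\right) 0 \left(-11\right) = 5 \left(2 + 1\right) 0 \left(-11\right) = 5 \cdot 3 \cdot 0 \left(-11\right) = 5 \cdot 0 \left(-11\right) = 5 \cdot 0 = 0$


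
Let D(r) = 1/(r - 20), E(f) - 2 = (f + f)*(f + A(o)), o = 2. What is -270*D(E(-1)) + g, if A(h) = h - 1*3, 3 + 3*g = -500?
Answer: -3116/21 ≈ -148.38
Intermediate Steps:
g = -503/3 (g = -1 + (1/3)*(-500) = -1 - 500/3 = -503/3 ≈ -167.67)
A(h) = -3 + h (A(h) = h - 3 = -3 + h)
E(f) = 2 + 2*f*(-1 + f) (E(f) = 2 + (f + f)*(f + (-3 + 2)) = 2 + (2*f)*(f - 1) = 2 + (2*f)*(-1 + f) = 2 + 2*f*(-1 + f))
D(r) = 1/(-20 + r)
-270*D(E(-1)) + g = -270/(-20 + (2 - 2*(-1) + 2*(-1)**2)) - 503/3 = -270/(-20 + (2 + 2 + 2*1)) - 503/3 = -270/(-20 + (2 + 2 + 2)) - 503/3 = -270/(-20 + 6) - 503/3 = -270/(-14) - 503/3 = -270*(-1/14) - 503/3 = 135/7 - 503/3 = -3116/21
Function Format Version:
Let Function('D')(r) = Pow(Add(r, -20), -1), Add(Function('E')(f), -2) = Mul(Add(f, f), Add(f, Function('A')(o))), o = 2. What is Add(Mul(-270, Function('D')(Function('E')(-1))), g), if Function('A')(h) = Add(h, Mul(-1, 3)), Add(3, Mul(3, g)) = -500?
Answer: Rational(-3116, 21) ≈ -148.38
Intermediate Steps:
g = Rational(-503, 3) (g = Add(-1, Mul(Rational(1, 3), -500)) = Add(-1, Rational(-500, 3)) = Rational(-503, 3) ≈ -167.67)
Function('A')(h) = Add(-3, h) (Function('A')(h) = Add(h, -3) = Add(-3, h))
Function('E')(f) = Add(2, Mul(2, f, Add(-1, f))) (Function('E')(f) = Add(2, Mul(Add(f, f), Add(f, Add(-3, 2)))) = Add(2, Mul(Mul(2, f), Add(f, -1))) = Add(2, Mul(Mul(2, f), Add(-1, f))) = Add(2, Mul(2, f, Add(-1, f))))
Function('D')(r) = Pow(Add(-20, r), -1)
Add(Mul(-270, Function('D')(Function('E')(-1))), g) = Add(Mul(-270, Pow(Add(-20, Add(2, Mul(-2, -1), Mul(2, Pow(-1, 2)))), -1)), Rational(-503, 3)) = Add(Mul(-270, Pow(Add(-20, Add(2, 2, Mul(2, 1))), -1)), Rational(-503, 3)) = Add(Mul(-270, Pow(Add(-20, Add(2, 2, 2)), -1)), Rational(-503, 3)) = Add(Mul(-270, Pow(Add(-20, 6), -1)), Rational(-503, 3)) = Add(Mul(-270, Pow(-14, -1)), Rational(-503, 3)) = Add(Mul(-270, Rational(-1, 14)), Rational(-503, 3)) = Add(Rational(135, 7), Rational(-503, 3)) = Rational(-3116, 21)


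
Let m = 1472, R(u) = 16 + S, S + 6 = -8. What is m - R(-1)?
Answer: 1470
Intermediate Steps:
S = -14 (S = -6 - 8 = -14)
R(u) = 2 (R(u) = 16 - 14 = 2)
m - R(-1) = 1472 - 1*2 = 1472 - 2 = 1470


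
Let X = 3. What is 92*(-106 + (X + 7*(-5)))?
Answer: -12696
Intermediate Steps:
92*(-106 + (X + 7*(-5))) = 92*(-106 + (3 + 7*(-5))) = 92*(-106 + (3 - 35)) = 92*(-106 - 32) = 92*(-138) = -12696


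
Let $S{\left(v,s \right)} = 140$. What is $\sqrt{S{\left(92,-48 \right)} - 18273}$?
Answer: $i \sqrt{18133} \approx 134.66 i$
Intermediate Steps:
$\sqrt{S{\left(92,-48 \right)} - 18273} = \sqrt{140 - 18273} = \sqrt{-18133} = i \sqrt{18133}$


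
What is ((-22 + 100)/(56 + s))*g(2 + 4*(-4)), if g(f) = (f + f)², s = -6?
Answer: 30576/25 ≈ 1223.0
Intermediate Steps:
g(f) = 4*f² (g(f) = (2*f)² = 4*f²)
((-22 + 100)/(56 + s))*g(2 + 4*(-4)) = ((-22 + 100)/(56 - 6))*(4*(2 + 4*(-4))²) = (78/50)*(4*(2 - 16)²) = (78*(1/50))*(4*(-14)²) = 39*(4*196)/25 = (39/25)*784 = 30576/25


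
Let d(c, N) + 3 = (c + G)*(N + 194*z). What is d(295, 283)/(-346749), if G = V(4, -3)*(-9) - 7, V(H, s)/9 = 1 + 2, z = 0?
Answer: -4244/115583 ≈ -0.036718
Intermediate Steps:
V(H, s) = 27 (V(H, s) = 9*(1 + 2) = 9*3 = 27)
G = -250 (G = 27*(-9) - 7 = -243 - 7 = -250)
d(c, N) = -3 + N*(-250 + c) (d(c, N) = -3 + (c - 250)*(N + 194*0) = -3 + (-250 + c)*(N + 0) = -3 + (-250 + c)*N = -3 + N*(-250 + c))
d(295, 283)/(-346749) = (-3 - 250*283 + 283*295)/(-346749) = (-3 - 70750 + 83485)*(-1/346749) = 12732*(-1/346749) = -4244/115583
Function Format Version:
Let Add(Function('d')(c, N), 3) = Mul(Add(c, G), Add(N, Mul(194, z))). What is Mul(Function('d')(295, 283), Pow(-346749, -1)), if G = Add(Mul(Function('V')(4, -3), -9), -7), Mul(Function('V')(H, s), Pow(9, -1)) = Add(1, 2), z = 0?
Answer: Rational(-4244, 115583) ≈ -0.036718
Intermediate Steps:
Function('V')(H, s) = 27 (Function('V')(H, s) = Mul(9, Add(1, 2)) = Mul(9, 3) = 27)
G = -250 (G = Add(Mul(27, -9), -7) = Add(-243, -7) = -250)
Function('d')(c, N) = Add(-3, Mul(N, Add(-250, c))) (Function('d')(c, N) = Add(-3, Mul(Add(c, -250), Add(N, Mul(194, 0)))) = Add(-3, Mul(Add(-250, c), Add(N, 0))) = Add(-3, Mul(Add(-250, c), N)) = Add(-3, Mul(N, Add(-250, c))))
Mul(Function('d')(295, 283), Pow(-346749, -1)) = Mul(Add(-3, Mul(-250, 283), Mul(283, 295)), Pow(-346749, -1)) = Mul(Add(-3, -70750, 83485), Rational(-1, 346749)) = Mul(12732, Rational(-1, 346749)) = Rational(-4244, 115583)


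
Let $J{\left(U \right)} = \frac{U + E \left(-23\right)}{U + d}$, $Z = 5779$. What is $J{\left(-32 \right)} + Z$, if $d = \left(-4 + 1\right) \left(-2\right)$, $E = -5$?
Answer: $\frac{150171}{26} \approx 5775.8$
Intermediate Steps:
$d = 6$ ($d = \left(-3\right) \left(-2\right) = 6$)
$J{\left(U \right)} = \frac{115 + U}{6 + U}$ ($J{\left(U \right)} = \frac{U - -115}{U + 6} = \frac{U + 115}{6 + U} = \frac{115 + U}{6 + U}$)
$J{\left(-32 \right)} + Z = \frac{115 - 32}{6 - 32} + 5779 = \frac{1}{-26} \cdot 83 + 5779 = \left(- \frac{1}{26}\right) 83 + 5779 = - \frac{83}{26} + 5779 = \frac{150171}{26}$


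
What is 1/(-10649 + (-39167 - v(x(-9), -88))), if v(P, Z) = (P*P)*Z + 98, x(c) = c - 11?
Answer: -1/14714 ≈ -6.7962e-5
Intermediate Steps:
x(c) = -11 + c
v(P, Z) = 98 + Z*P² (v(P, Z) = P²*Z + 98 = Z*P² + 98 = 98 + Z*P²)
1/(-10649 + (-39167 - v(x(-9), -88))) = 1/(-10649 + (-39167 - (98 - 88*(-11 - 9)²))) = 1/(-10649 + (-39167 - (98 - 88*(-20)²))) = 1/(-10649 + (-39167 - (98 - 88*400))) = 1/(-10649 + (-39167 - (98 - 35200))) = 1/(-10649 + (-39167 - 1*(-35102))) = 1/(-10649 + (-39167 + 35102)) = 1/(-10649 - 4065) = 1/(-14714) = -1/14714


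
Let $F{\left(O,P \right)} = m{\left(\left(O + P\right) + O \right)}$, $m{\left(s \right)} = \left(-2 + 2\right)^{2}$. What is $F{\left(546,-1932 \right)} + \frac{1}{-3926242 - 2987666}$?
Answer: $- \frac{1}{6913908} \approx -1.4464 \cdot 10^{-7}$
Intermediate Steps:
$m{\left(s \right)} = 0$ ($m{\left(s \right)} = 0^{2} = 0$)
$F{\left(O,P \right)} = 0$
$F{\left(546,-1932 \right)} + \frac{1}{-3926242 - 2987666} = 0 + \frac{1}{-3926242 - 2987666} = 0 + \frac{1}{-6913908} = 0 - \frac{1}{6913908} = - \frac{1}{6913908}$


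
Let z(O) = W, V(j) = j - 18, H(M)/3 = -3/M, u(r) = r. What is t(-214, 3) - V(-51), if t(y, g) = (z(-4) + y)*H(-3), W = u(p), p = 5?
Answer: -558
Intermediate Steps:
W = 5
H(M) = -9/M (H(M) = 3*(-3/M) = -9/M)
V(j) = -18 + j
z(O) = 5
t(y, g) = 15 + 3*y (t(y, g) = (5 + y)*(-9/(-3)) = (5 + y)*(-9*(-⅓)) = (5 + y)*3 = 15 + 3*y)
t(-214, 3) - V(-51) = (15 + 3*(-214)) - (-18 - 51) = (15 - 642) - 1*(-69) = -627 + 69 = -558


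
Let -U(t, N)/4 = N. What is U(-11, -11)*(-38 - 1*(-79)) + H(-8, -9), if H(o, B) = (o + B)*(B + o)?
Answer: 2093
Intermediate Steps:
H(o, B) = (B + o)² (H(o, B) = (B + o)*(B + o) = (B + o)²)
U(t, N) = -4*N
U(-11, -11)*(-38 - 1*(-79)) + H(-8, -9) = (-4*(-11))*(-38 - 1*(-79)) + (-9 - 8)² = 44*(-38 + 79) + (-17)² = 44*41 + 289 = 1804 + 289 = 2093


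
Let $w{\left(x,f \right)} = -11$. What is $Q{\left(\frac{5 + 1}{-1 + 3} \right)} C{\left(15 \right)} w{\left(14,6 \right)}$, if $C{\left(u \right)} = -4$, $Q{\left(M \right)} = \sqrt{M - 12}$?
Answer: $132 i \approx 132.0 i$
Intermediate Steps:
$Q{\left(M \right)} = \sqrt{-12 + M}$
$Q{\left(\frac{5 + 1}{-1 + 3} \right)} C{\left(15 \right)} w{\left(14,6 \right)} = \sqrt{-12 + \frac{5 + 1}{-1 + 3}} \left(-4\right) \left(-11\right) = \sqrt{-12 + \frac{6}{2}} \left(-4\right) \left(-11\right) = \sqrt{-12 + 6 \cdot \frac{1}{2}} \left(-4\right) \left(-11\right) = \sqrt{-12 + 3} \left(-4\right) \left(-11\right) = \sqrt{-9} \left(-4\right) \left(-11\right) = 3 i \left(-4\right) \left(-11\right) = - 12 i \left(-11\right) = 132 i$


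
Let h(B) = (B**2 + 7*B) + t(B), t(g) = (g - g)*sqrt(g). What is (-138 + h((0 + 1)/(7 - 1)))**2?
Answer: 24255625/1296 ≈ 18716.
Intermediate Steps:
t(g) = 0 (t(g) = 0*sqrt(g) = 0)
h(B) = B**2 + 7*B (h(B) = (B**2 + 7*B) + 0 = B**2 + 7*B)
(-138 + h((0 + 1)/(7 - 1)))**2 = (-138 + ((0 + 1)/(7 - 1))*(7 + (0 + 1)/(7 - 1)))**2 = (-138 + (1/6)*(7 + 1/6))**2 = (-138 + (1*(1/6))*(7 + 1*(1/6)))**2 = (-138 + (7 + 1/6)/6)**2 = (-138 + (1/6)*(43/6))**2 = (-138 + 43/36)**2 = (-4925/36)**2 = 24255625/1296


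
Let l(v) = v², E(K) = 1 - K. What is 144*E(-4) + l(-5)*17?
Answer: 1145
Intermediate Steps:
144*E(-4) + l(-5)*17 = 144*(1 - 1*(-4)) + (-5)²*17 = 144*(1 + 4) + 25*17 = 144*5 + 425 = 720 + 425 = 1145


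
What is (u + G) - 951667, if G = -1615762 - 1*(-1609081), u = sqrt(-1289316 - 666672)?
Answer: -958348 + 18*I*sqrt(6037) ≈ -9.5835e+5 + 1398.6*I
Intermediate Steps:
u = 18*I*sqrt(6037) (u = sqrt(-1955988) = 18*I*sqrt(6037) ≈ 1398.6*I)
G = -6681 (G = -1615762 + 1609081 = -6681)
(u + G) - 951667 = (18*I*sqrt(6037) - 6681) - 951667 = (-6681 + 18*I*sqrt(6037)) - 951667 = -958348 + 18*I*sqrt(6037)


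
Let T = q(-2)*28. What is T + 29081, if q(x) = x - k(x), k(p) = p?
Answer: 29081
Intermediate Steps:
q(x) = 0 (q(x) = x - x = 0)
T = 0 (T = 0*28 = 0)
T + 29081 = 0 + 29081 = 29081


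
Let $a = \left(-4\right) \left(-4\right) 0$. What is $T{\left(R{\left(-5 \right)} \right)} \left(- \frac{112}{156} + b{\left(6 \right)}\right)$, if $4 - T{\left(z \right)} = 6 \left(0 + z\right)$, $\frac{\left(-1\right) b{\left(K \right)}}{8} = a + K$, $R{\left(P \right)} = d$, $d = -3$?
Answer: $- \frac{41800}{39} \approx -1071.8$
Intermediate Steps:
$R{\left(P \right)} = -3$
$a = 0$ ($a = 16 \cdot 0 = 0$)
$b{\left(K \right)} = - 8 K$ ($b{\left(K \right)} = - 8 \left(0 + K\right) = - 8 K$)
$T{\left(z \right)} = 4 - 6 z$ ($T{\left(z \right)} = 4 - 6 \left(0 + z\right) = 4 - 6 z$)
$T{\left(R{\left(-5 \right)} \right)} \left(- \frac{112}{156} + b{\left(6 \right)}\right) = \left(4 - -18\right) \left(- \frac{112}{156} - 48\right) = \left(4 + 18\right) \left(\left(-112\right) \frac{1}{156} - 48\right) = 22 \left(- \frac{28}{39} - 48\right) = 22 \left(- \frac{1900}{39}\right) = - \frac{41800}{39}$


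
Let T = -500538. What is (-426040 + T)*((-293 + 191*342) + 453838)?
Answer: -480770747126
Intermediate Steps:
(-426040 + T)*((-293 + 191*342) + 453838) = (-426040 - 500538)*((-293 + 191*342) + 453838) = -926578*((-293 + 65322) + 453838) = -926578*(65029 + 453838) = -926578*518867 = -480770747126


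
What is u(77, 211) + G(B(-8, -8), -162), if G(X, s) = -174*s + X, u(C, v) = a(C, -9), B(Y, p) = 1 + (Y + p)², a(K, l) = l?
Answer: 28436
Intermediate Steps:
u(C, v) = -9
G(X, s) = X - 174*s
u(77, 211) + G(B(-8, -8), -162) = -9 + ((1 + (-8 - 8)²) - 174*(-162)) = -9 + ((1 + (-16)²) + 28188) = -9 + ((1 + 256) + 28188) = -9 + (257 + 28188) = -9 + 28445 = 28436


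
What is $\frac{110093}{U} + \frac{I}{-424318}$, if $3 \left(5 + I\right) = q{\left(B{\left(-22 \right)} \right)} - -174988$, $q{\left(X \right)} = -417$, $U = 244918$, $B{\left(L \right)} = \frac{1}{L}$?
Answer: $\frac{48695709157}{155884673886} \approx 0.31238$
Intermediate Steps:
$I = \frac{174556}{3}$ ($I = -5 + \frac{-417 - -174988}{3} = -5 + \frac{-417 + 174988}{3} = -5 + \frac{1}{3} \cdot 174571 = -5 + \frac{174571}{3} = \frac{174556}{3} \approx 58185.0$)
$\frac{110093}{U} + \frac{I}{-424318} = \frac{110093}{244918} + \frac{174556}{3 \left(-424318\right)} = 110093 \cdot \frac{1}{244918} + \frac{174556}{3} \left(- \frac{1}{424318}\right) = \frac{110093}{244918} - \frac{87278}{636477} = \frac{48695709157}{155884673886}$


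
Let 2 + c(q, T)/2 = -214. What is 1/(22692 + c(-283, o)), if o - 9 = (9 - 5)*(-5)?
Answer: 1/22260 ≈ 4.4924e-5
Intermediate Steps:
o = -11 (o = 9 + (9 - 5)*(-5) = 9 + 4*(-5) = 9 - 20 = -11)
c(q, T) = -432 (c(q, T) = -4 + 2*(-214) = -4 - 428 = -432)
1/(22692 + c(-283, o)) = 1/(22692 - 432) = 1/22260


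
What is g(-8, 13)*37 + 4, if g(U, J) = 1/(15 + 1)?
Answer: 101/16 ≈ 6.3125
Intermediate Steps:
g(U, J) = 1/16
g(-8, 13)*37 + 4 = (1/16)*37 + 4 = 37/16 + 4 = 101/16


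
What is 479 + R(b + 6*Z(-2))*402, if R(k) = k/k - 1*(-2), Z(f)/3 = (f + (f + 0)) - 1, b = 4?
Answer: 1685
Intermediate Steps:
Z(f) = -3 + 6*f (Z(f) = 3*((f + (f + 0)) - 1) = 3*((f + f) - 1) = 3*(2*f - 1) = 3*(-1 + 2*f) = -3 + 6*f)
R(k) = 3 (R(k) = 1 + 2 = 3)
479 + R(b + 6*Z(-2))*402 = 479 + 3*402 = 479 + 1206 = 1685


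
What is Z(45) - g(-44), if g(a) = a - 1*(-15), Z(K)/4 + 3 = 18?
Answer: 89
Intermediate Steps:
Z(K) = 60 (Z(K) = -12 + 4*18 = -12 + 72 = 60)
g(a) = 15 + a (g(a) = a + 15 = 15 + a)
Z(45) - g(-44) = 60 - (15 - 44) = 60 - 1*(-29) = 60 + 29 = 89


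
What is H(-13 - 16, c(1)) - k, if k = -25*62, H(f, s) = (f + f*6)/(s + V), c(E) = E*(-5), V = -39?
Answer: 68403/44 ≈ 1554.6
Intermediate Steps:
c(E) = -5*E
H(f, s) = 7*f/(-39 + s) (H(f, s) = (f + f*6)/(s - 39) = (f + 6*f)/(-39 + s) = (7*f)/(-39 + s) = 7*f/(-39 + s))
k = -1550
H(-13 - 16, c(1)) - k = 7*(-13 - 16)/(-39 - 5*1) - 1*(-1550) = 7*(-29)/(-39 - 5) + 1550 = 7*(-29)/(-44) + 1550 = 7*(-29)*(-1/44) + 1550 = 203/44 + 1550 = 68403/44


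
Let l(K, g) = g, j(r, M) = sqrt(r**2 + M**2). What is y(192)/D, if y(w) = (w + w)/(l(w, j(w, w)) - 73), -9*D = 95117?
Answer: -252288/6505907683 - 663552*sqrt(2)/6505907683 ≈ -0.00018302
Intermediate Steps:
j(r, M) = sqrt(M**2 + r**2)
D = -95117/9 (D = -1/9*95117 = -95117/9 ≈ -10569.)
y(w) = 2*w/(-73 + sqrt(2)*sqrt(w**2)) (y(w) = (w + w)/(sqrt(w**2 + w**2) - 73) = (2*w)/(sqrt(2*w**2) - 73) = (2*w)/(sqrt(2)*sqrt(w**2) - 73) = (2*w)/(-73 + sqrt(2)*sqrt(w**2)) = 2*w/(-73 + sqrt(2)*sqrt(w**2)))
y(192)/D = (2*192/(-73 + sqrt(2)*sqrt(192**2)))/(-95117/9) = (2*192/(-73 + sqrt(2)*sqrt(36864)))*(-9/95117) = (2*192/(-73 + sqrt(2)*192))*(-9/95117) = (2*192/(-73 + 192*sqrt(2)))*(-9/95117) = (384/(-73 + 192*sqrt(2)))*(-9/95117) = -3456/(95117*(-73 + 192*sqrt(2)))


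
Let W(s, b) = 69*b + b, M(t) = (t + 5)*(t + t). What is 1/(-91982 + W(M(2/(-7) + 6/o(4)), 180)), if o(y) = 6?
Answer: -1/79382 ≈ -1.2597e-5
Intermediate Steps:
M(t) = 2*t*(5 + t) (M(t) = (5 + t)*(2*t) = 2*t*(5 + t))
W(s, b) = 70*b
1/(-91982 + W(M(2/(-7) + 6/o(4)), 180)) = 1/(-91982 + 70*180) = 1/(-91982 + 12600) = 1/(-79382) = -1/79382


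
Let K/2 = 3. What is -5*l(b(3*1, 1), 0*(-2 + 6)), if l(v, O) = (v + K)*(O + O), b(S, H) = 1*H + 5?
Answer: 0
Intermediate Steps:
K = 6 (K = 2*3 = 6)
b(S, H) = 5 + H (b(S, H) = H + 5 = 5 + H)
l(v, O) = 2*O*(6 + v) (l(v, O) = (v + 6)*(O + O) = (6 + v)*(2*O) = 2*O*(6 + v))
-5*l(b(3*1, 1), 0*(-2 + 6)) = -10*0*(-2 + 6)*(6 + (5 + 1)) = -10*0*4*(6 + 6) = -10*0*12 = -5*0 = 0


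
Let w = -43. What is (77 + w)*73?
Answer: 2482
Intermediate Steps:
(77 + w)*73 = (77 - 43)*73 = 34*73 = 2482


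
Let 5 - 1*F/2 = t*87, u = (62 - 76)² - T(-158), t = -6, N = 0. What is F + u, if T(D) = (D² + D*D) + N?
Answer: -48678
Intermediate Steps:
T(D) = 2*D² (T(D) = (D² + D*D) + 0 = (D² + D²) + 0 = 2*D² + 0 = 2*D²)
u = -49732 (u = (62 - 76)² - 2*(-158)² = (-14)² - 2*24964 = 196 - 1*49928 = 196 - 49928 = -49732)
F = 1054 (F = 10 - (-12)*87 = 10 - 2*(-522) = 10 + 1044 = 1054)
F + u = 1054 - 49732 = -48678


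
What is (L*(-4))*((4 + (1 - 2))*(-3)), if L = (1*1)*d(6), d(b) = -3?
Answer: -108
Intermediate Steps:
L = -3 (L = (1*1)*(-3) = 1*(-3) = -3)
(L*(-4))*((4 + (1 - 2))*(-3)) = (-3*(-4))*((4 + (1 - 2))*(-3)) = 12*((4 - 1)*(-3)) = 12*(3*(-3)) = 12*(-9) = -108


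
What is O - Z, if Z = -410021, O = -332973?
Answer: 77048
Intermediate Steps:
O - Z = -332973 - 1*(-410021) = -332973 + 410021 = 77048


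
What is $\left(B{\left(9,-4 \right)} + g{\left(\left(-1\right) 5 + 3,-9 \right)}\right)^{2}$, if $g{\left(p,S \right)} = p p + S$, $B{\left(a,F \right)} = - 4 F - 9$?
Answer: $4$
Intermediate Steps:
$B{\left(a,F \right)} = -9 - 4 F$
$g{\left(p,S \right)} = S + p^{2}$ ($g{\left(p,S \right)} = p^{2} + S = S + p^{2}$)
$\left(B{\left(9,-4 \right)} + g{\left(\left(-1\right) 5 + 3,-9 \right)}\right)^{2} = \left(\left(-9 - -16\right) - \left(9 - \left(\left(-1\right) 5 + 3\right)^{2}\right)\right)^{2} = \left(\left(-9 + 16\right) - \left(9 - \left(-5 + 3\right)^{2}\right)\right)^{2} = \left(7 - \left(9 - \left(-2\right)^{2}\right)\right)^{2} = \left(7 + \left(-9 + 4\right)\right)^{2} = \left(7 - 5\right)^{2} = 2^{2} = 4$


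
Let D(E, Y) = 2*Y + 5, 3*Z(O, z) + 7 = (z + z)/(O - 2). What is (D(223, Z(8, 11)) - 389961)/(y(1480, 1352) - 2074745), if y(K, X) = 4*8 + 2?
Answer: 3509624/18672399 ≈ 0.18796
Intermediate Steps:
y(K, X) = 34 (y(K, X) = 32 + 2 = 34)
Z(O, z) = -7/3 + 2*z/(3*(-2 + O)) (Z(O, z) = -7/3 + ((z + z)/(O - 2))/3 = -7/3 + ((2*z)/(-2 + O))/3 = -7/3 + (2*z/(-2 + O))/3 = -7/3 + 2*z/(3*(-2 + O)))
D(E, Y) = 5 + 2*Y
(D(223, Z(8, 11)) - 389961)/(y(1480, 1352) - 2074745) = ((5 + 2*((14 - 7*8 + 2*11)/(3*(-2 + 8)))) - 389961)/(34 - 2074745) = ((5 + 2*((1/3)*(14 - 56 + 22)/6)) - 389961)/(-2074711) = ((5 + 2*((1/3)*(1/6)*(-20))) - 389961)*(-1/2074711) = ((5 + 2*(-10/9)) - 389961)*(-1/2074711) = ((5 - 20/9) - 389961)*(-1/2074711) = (25/9 - 389961)*(-1/2074711) = -3509624/9*(-1/2074711) = 3509624/18672399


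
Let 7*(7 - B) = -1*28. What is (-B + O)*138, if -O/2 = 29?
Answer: -9522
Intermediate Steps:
O = -58 (O = -2*29 = -58)
B = 11 (B = 7 - (-1)*28/7 = 7 - 1/7*(-28) = 7 + 4 = 11)
(-B + O)*138 = (-1*11 - 58)*138 = (-11 - 58)*138 = -69*138 = -9522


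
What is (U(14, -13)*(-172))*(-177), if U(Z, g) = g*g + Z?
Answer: 5571252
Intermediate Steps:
U(Z, g) = Z + g² (U(Z, g) = g² + Z = Z + g²)
(U(14, -13)*(-172))*(-177) = ((14 + (-13)²)*(-172))*(-177) = ((14 + 169)*(-172))*(-177) = (183*(-172))*(-177) = -31476*(-177) = 5571252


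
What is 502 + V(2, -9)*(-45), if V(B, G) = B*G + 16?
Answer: 592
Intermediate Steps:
V(B, G) = 16 + B*G
502 + V(2, -9)*(-45) = 502 + (16 + 2*(-9))*(-45) = 502 + (16 - 18)*(-45) = 502 - 2*(-45) = 502 + 90 = 592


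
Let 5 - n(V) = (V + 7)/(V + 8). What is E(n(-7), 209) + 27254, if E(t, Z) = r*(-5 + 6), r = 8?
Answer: 27262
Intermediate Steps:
n(V) = 5 - (7 + V)/(8 + V) (n(V) = 5 - (V + 7)/(V + 8) = 5 - (7 + V)/(8 + V))
E(t, Z) = 8 (E(t, Z) = 8*(-5 + 6) = 8*1 = 8)
E(n(-7), 209) + 27254 = 8 + 27254 = 27262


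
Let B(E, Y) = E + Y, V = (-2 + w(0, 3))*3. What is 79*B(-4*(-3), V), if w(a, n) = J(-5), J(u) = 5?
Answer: 1659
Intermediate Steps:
w(a, n) = 5
V = 9 (V = (-2 + 5)*3 = 3*3 = 9)
79*B(-4*(-3), V) = 79*(-4*(-3) + 9) = 79*(12 + 9) = 79*21 = 1659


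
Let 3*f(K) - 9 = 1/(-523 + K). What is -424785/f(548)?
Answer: -31858875/226 ≈ -1.4097e+5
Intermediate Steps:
f(K) = 3 + 1/(3*(-523 + K))
-424785/f(548) = -424785*3*(-523 + 548)/(-4706 + 9*548) = -424785*75/(-4706 + 4932) = -424785/((⅓)*(1/25)*226) = -424785/226/75 = -424785*75/226 = -31858875/226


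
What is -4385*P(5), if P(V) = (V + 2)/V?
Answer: -6139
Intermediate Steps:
P(V) = (2 + V)/V
-4385*P(5) = -4385*(2 + 5)/5 = -877*7 = -4385*7/5 = -6139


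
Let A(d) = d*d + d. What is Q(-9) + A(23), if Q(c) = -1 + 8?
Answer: 559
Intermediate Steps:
Q(c) = 7
A(d) = d + d**2 (A(d) = d**2 + d = d + d**2)
Q(-9) + A(23) = 7 + 23*(1 + 23) = 7 + 23*24 = 7 + 552 = 559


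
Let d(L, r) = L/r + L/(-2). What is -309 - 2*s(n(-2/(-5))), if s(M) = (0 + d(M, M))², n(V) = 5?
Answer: -627/2 ≈ -313.50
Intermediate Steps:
d(L, r) = -L/2 + L/r (d(L, r) = L/r + L*(-½) = L/r - L/2 = -L/2 + L/r)
s(M) = (1 - M/2)² (s(M) = (0 + (-M/2 + M/M))² = (0 + (-M/2 + 1))² = (0 + (1 - M/2))² = (1 - M/2)²)
-309 - 2*s(n(-2/(-5))) = -309 - 2*(-2 + 5)²/4 = -309 - 2*(¼)*3² = -309 - 2*(¼)*9 = -309 - 2*9/4 = -309 - 1*9/2 = -309 - 9/2 = -627/2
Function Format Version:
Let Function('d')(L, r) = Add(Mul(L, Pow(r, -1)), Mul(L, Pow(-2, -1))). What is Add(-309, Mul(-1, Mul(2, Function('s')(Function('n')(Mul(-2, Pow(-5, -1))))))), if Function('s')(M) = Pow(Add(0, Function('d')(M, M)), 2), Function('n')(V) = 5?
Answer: Rational(-627, 2) ≈ -313.50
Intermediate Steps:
Function('d')(L, r) = Add(Mul(Rational(-1, 2), L), Mul(L, Pow(r, -1))) (Function('d')(L, r) = Add(Mul(L, Pow(r, -1)), Mul(L, Rational(-1, 2))) = Add(Mul(L, Pow(r, -1)), Mul(Rational(-1, 2), L)) = Add(Mul(Rational(-1, 2), L), Mul(L, Pow(r, -1))))
Function('s')(M) = Pow(Add(1, Mul(Rational(-1, 2), M)), 2) (Function('s')(M) = Pow(Add(0, Add(Mul(Rational(-1, 2), M), Mul(M, Pow(M, -1)))), 2) = Pow(Add(0, Add(Mul(Rational(-1, 2), M), 1)), 2) = Pow(Add(0, Add(1, Mul(Rational(-1, 2), M))), 2) = Pow(Add(1, Mul(Rational(-1, 2), M)), 2))
Add(-309, Mul(-1, Mul(2, Function('s')(Function('n')(Mul(-2, Pow(-5, -1))))))) = Add(-309, Mul(-1, Mul(2, Mul(Rational(1, 4), Pow(Add(-2, 5), 2))))) = Add(-309, Mul(-1, Mul(2, Mul(Rational(1, 4), Pow(3, 2))))) = Add(-309, Mul(-1, Mul(2, Mul(Rational(1, 4), 9)))) = Add(-309, Mul(-1, Mul(2, Rational(9, 4)))) = Add(-309, Mul(-1, Rational(9, 2))) = Add(-309, Rational(-9, 2)) = Rational(-627, 2)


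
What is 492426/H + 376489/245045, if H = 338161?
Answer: 247980425899/82864662245 ≈ 2.9926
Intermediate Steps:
492426/H + 376489/245045 = 492426/338161 + 376489/245045 = 247980425899/82864662245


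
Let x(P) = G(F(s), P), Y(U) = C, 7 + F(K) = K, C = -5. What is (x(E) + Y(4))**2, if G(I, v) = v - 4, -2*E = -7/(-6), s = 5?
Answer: 13225/144 ≈ 91.840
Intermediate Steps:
F(K) = -7 + K
E = -7/12 (E = -(-7)/(2*(-6)) = -(-7)*(-1)/(2*6) = -1/2*7/6 = -7/12 ≈ -0.58333)
Y(U) = -5
G(I, v) = -4 + v
x(P) = -4 + P
(x(E) + Y(4))**2 = ((-4 - 7/12) - 5)**2 = (-55/12 - 5)**2 = (-115/12)**2 = 13225/144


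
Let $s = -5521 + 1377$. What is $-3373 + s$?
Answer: $-7517$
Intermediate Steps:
$s = -4144$
$-3373 + s = -3373 - 4144 = -7517$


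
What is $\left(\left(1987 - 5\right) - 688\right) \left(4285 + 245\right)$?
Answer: $5861820$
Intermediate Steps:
$\left(\left(1987 - 5\right) - 688\right) \left(4285 + 245\right) = \left(1982 - 688\right) 4530 = 1294 \cdot 4530 = 5861820$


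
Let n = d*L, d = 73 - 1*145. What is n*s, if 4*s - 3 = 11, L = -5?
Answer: 1260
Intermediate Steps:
d = -72 (d = 73 - 145 = -72)
s = 7/2 (s = ¾ + (¼)*11 = ¾ + 11/4 = 7/2 ≈ 3.5000)
n = 360 (n = -72*(-5) = 360)
n*s = 360*(7/2) = 1260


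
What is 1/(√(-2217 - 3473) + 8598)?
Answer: 4299/36965647 - I*√5690/73931294 ≈ 0.0001163 - 1.0203e-6*I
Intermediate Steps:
1/(√(-2217 - 3473) + 8598) = 1/(√(-5690) + 8598) = 1/(I*√5690 + 8598) = 1/(8598 + I*√5690)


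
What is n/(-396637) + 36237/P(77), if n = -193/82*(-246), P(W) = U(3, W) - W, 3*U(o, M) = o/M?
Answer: -368906474975/783754712 ≈ -470.69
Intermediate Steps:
U(o, M) = o/(3*M) (U(o, M) = (o/M)/3 = o/(3*M))
P(W) = 1/W - W (P(W) = (⅓)*3/W - W = 1/W - W)
n = 579 (n = -193*1/82*(-246) = -193/82*(-246) = 579)
n/(-396637) + 36237/P(77) = 579/(-396637) + 36237/(1/77 - 1*77) = 579*(-1/396637) + 36237/(1/77 - 77) = -579/396637 + 36237/(-5928/77) = -579/396637 + 36237*(-77/5928) = -579/396637 - 930083/1976 = -368906474975/783754712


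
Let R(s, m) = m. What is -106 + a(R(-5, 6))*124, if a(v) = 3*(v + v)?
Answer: 4358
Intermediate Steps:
a(v) = 6*v (a(v) = 3*(2*v) = 6*v)
-106 + a(R(-5, 6))*124 = -106 + (6*6)*124 = -106 + 36*124 = -106 + 4464 = 4358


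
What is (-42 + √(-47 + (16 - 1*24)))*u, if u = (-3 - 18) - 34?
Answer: 2310 - 55*I*√55 ≈ 2310.0 - 407.89*I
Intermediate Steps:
u = -55 (u = -21 - 34 = -55)
(-42 + √(-47 + (16 - 1*24)))*u = (-42 + √(-47 + (16 - 1*24)))*(-55) = (-42 + √(-47 + (16 - 24)))*(-55) = (-42 + √(-47 - 8))*(-55) = (-42 + √(-55))*(-55) = (-42 + I*√55)*(-55) = 2310 - 55*I*√55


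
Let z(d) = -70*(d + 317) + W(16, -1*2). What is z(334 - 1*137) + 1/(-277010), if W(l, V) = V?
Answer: -9967373821/277010 ≈ -35982.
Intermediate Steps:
z(d) = -22192 - 70*d (z(d) = -70*(d + 317) - 1*2 = -70*(317 + d) - 2 = (-22190 - 70*d) - 2 = -22192 - 70*d)
z(334 - 1*137) + 1/(-277010) = (-22192 - 70*(334 - 1*137)) + 1/(-277010) = (-22192 - 70*(334 - 137)) - 1/277010 = (-22192 - 70*197) - 1/277010 = (-22192 - 13790) - 1/277010 = -35982 - 1/277010 = -9967373821/277010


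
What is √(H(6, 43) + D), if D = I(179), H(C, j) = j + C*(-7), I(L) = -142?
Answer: I*√141 ≈ 11.874*I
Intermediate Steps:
H(C, j) = j - 7*C
D = -142
√(H(6, 43) + D) = √((43 - 7*6) - 142) = √((43 - 42) - 142) = √(1 - 142) = √(-141) = I*√141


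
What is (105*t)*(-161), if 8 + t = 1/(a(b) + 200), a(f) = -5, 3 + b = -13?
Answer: 1756993/13 ≈ 1.3515e+5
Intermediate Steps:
b = -16 (b = -3 - 13 = -16)
t = -1559/195 (t = -8 + 1/(-5 + 200) = -8 + 1/195 = -1559/195 ≈ -7.9949)
(105*t)*(-161) = (105*(-1559/195))*(-161) = -10913/13*(-161) = 1756993/13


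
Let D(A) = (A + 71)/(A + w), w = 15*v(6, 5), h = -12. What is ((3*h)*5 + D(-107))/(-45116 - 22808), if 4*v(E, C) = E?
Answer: 7587/2869789 ≈ 0.0026437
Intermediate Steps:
v(E, C) = E/4
w = 45/2 (w = 15*((¼)*6) = 15*(3/2) = 45/2 ≈ 22.500)
D(A) = (71 + A)/(45/2 + A) (D(A) = (A + 71)/(A + 45/2) = (71 + A)/(45/2 + A))
((3*h)*5 + D(-107))/(-45116 - 22808) = ((3*(-12))*5 + 2*(71 - 107)/(45 + 2*(-107)))/(-45116 - 22808) = (-36*5 + 2*(-36)/(45 - 214))/(-67924) = (-180 + 2*(-36)/(-169))*(-1/67924) = (-180 + 2*(-1/169)*(-36))*(-1/67924) = (-180 + 72/169)*(-1/67924) = -30348/169*(-1/67924) = 7587/2869789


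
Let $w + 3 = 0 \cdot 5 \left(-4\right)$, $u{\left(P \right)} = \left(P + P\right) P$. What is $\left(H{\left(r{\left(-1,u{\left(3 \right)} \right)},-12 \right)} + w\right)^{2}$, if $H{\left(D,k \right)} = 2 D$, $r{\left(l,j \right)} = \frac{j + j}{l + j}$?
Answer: $\frac{441}{289} \approx 1.526$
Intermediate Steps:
$u{\left(P \right)} = 2 P^{2}$ ($u{\left(P \right)} = 2 P P = 2 P^{2}$)
$r{\left(l,j \right)} = \frac{2 j}{j + l}$
$w = -3$ ($w = -3 + 0 \cdot 5 \left(-4\right) = -3 + 0 \left(-4\right) = -3 + 0 = -3$)
$\left(H{\left(r{\left(-1,u{\left(3 \right)} \right)},-12 \right)} + w\right)^{2} = \left(2 \frac{2 \cdot 2 \cdot 3^{2}}{2 \cdot 3^{2} - 1} - 3\right)^{2} = \left(2 \frac{2 \cdot 2 \cdot 9}{2 \cdot 9 - 1} - 3\right)^{2} = \left(2 \cdot 2 \cdot 18 \frac{1}{18 - 1} - 3\right)^{2} = \left(2 \cdot 2 \cdot 18 \cdot \frac{1}{17} - 3\right)^{2} = \left(2 \cdot \frac{36}{17} - 3\right)^{2} = \left(\frac{72}{17} - 3\right)^{2} = \left(\frac{21}{17}\right)^{2} = \frac{441}{289}$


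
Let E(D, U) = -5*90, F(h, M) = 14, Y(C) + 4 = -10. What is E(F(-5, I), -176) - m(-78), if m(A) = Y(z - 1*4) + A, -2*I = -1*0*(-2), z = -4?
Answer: -358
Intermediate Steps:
Y(C) = -14 (Y(C) = -4 - 10 = -14)
I = 0 (I = -(-1*0)*(-2)/2 = -0*(-2) = -½*0 = 0)
m(A) = -14 + A
E(D, U) = -450
E(F(-5, I), -176) - m(-78) = -450 - (-14 - 78) = -450 - 1*(-92) = -450 + 92 = -358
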